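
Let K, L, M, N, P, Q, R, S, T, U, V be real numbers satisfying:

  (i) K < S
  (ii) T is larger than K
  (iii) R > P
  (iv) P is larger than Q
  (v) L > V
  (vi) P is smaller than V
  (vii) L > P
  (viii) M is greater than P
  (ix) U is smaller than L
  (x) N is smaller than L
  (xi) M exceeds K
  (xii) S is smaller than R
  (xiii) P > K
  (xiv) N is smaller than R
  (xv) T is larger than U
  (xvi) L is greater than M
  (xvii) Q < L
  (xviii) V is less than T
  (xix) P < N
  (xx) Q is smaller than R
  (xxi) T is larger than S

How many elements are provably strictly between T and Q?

Chaining upward from Q reaches: P, N, M, V, R, L.
Chaining downward from T reaches: K, P, V, S, U.
Strictly between Q and T are those in both lists: P, V — 2 elements.

2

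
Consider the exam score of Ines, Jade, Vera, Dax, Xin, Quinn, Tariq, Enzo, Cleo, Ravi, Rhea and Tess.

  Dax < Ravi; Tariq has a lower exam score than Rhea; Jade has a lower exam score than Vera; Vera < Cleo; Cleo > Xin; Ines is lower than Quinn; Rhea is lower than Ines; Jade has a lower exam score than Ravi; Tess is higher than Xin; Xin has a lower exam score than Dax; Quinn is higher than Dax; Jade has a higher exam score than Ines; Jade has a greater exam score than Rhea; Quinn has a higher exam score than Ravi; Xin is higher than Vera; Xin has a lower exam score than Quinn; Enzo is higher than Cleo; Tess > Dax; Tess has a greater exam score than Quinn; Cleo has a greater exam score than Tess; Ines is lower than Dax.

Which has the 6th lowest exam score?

Xin

The consecutive relations fix a unique order: Tariq < Rhea < Ines < Jade < Vera < Xin < Dax < Ravi < Quinn < Tess < Cleo < Enzo.
The 6th smallest is Xin.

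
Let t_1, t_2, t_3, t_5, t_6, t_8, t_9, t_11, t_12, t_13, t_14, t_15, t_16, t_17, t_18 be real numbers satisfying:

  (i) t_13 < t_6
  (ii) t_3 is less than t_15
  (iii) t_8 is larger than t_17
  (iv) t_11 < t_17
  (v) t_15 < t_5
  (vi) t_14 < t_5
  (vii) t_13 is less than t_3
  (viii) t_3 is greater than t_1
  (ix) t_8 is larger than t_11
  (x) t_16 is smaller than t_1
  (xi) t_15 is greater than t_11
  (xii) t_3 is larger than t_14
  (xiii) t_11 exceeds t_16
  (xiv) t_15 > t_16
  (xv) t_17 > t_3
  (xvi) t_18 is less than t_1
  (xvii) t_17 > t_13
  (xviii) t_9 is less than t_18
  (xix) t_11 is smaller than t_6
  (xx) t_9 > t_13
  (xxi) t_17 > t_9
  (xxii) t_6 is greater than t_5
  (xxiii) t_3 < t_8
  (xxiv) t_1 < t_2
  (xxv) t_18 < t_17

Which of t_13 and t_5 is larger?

t_5

Link the given pairs in sequence: t_13 < t_9; t_9 < t_18; t_18 < t_1; t_1 < t_3; t_3 < t_15; t_15 < t_5.
Together: t_13 < t_9 < t_18 < t_1 < t_3 < t_15 < t_5.
So t_13 < t_5; t_5 is the larger of the two.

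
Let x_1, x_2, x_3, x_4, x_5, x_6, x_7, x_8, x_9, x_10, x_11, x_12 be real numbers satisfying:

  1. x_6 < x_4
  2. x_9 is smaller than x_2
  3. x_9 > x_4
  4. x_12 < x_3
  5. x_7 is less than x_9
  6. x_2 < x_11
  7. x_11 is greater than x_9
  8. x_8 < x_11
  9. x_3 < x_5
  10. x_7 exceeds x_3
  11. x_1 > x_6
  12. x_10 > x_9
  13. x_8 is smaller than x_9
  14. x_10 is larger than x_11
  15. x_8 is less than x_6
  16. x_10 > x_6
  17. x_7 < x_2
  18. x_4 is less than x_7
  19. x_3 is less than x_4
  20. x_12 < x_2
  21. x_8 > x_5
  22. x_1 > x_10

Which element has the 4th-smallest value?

x_8

Piecing the relations together gives one ordering: x_12 < x_3 < x_5 < x_8 < x_6 < x_4 < x_7 < x_9 < x_2 < x_11 < x_10 < x_1.
The 4th smallest is x_8.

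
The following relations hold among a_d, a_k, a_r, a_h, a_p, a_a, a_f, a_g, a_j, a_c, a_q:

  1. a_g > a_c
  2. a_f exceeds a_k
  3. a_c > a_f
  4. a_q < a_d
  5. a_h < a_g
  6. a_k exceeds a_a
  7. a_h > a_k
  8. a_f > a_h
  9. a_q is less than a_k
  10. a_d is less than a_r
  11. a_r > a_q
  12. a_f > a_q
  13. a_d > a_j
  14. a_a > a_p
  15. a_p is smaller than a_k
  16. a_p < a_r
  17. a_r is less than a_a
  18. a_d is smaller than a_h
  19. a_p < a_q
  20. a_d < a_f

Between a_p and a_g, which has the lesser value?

a_p

a_p < a_q and a_q < a_d give a_p < a_d.
With a_d < a_r: a_p < a_q < a_d < a_r.
With a_r < a_a: a_p < a_q < a_d < a_r < a_a.
With a_a < a_k: a_p < a_q < a_d < a_r < a_a < a_k.
Then a_k < a_h extends the chain to a_h.
With a_h < a_f: a_p < a_q < a_d < a_r < a_a < a_k < a_h < a_f.
With a_f < a_c: a_p < a_q < a_d < a_r < a_a < a_k < a_h < a_f < a_c.
With a_c < a_g: a_p < a_q < a_d < a_r < a_a < a_k < a_h < a_f < a_c < a_g.
So a_p < a_g; a_p is the smaller of the two.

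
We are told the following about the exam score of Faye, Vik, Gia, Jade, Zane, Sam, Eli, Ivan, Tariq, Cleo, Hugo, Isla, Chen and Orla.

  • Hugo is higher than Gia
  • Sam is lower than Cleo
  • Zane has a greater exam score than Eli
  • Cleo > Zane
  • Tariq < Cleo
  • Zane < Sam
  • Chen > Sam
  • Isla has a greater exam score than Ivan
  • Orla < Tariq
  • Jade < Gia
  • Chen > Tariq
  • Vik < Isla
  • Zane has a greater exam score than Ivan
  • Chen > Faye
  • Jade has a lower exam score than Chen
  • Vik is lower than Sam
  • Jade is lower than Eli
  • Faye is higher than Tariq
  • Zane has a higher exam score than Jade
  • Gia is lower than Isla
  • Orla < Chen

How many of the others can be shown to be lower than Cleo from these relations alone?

8

Directly below Cleo: Zane, Tariq, Sam.
One step further: Ivan, Jade, Eli, Vik, Orla (8 so far).
No other element is forced below Cleo by the given relations, so the count is 8.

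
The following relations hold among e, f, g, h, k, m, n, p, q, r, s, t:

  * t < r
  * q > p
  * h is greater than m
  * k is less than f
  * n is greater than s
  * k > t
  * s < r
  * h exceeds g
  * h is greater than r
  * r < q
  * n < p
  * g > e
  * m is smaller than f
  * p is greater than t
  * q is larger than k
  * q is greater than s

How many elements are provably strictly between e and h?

The relations place e below h. An element lies strictly between them when it is forced above e and also forced below h.
Above e: {g}. Below h: {s, t, g, m, r}.
Intersection: {g} — 1.

1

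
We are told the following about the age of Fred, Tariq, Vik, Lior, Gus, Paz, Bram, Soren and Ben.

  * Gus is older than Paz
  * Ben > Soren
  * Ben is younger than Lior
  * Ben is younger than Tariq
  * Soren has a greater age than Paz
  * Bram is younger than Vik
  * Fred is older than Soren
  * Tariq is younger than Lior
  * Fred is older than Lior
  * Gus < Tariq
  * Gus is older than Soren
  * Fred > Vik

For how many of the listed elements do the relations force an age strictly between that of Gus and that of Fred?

2

The relations place Gus below Fred. An element lies strictly between them when it is forced above Gus and also forced below Fred.
Above Gus: {Tariq, Lior}. Below Fred: {Paz, Bram, Soren, Ben, Tariq, Vik, Lior}.
Intersection: {Tariq, Lior} — 2.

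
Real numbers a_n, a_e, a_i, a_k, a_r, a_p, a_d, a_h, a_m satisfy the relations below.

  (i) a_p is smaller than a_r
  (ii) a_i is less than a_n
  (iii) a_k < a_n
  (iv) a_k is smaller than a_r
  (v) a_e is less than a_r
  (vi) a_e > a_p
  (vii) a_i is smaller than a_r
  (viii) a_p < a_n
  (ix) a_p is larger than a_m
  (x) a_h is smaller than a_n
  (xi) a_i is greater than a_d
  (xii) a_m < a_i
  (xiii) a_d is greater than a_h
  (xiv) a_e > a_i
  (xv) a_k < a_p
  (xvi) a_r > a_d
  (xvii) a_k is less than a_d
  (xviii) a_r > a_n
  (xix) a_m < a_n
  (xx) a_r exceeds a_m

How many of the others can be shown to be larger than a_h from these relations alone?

From a_h the given relations immediately reach a_d, a_n.
From those, a_i, a_r — 4 in total.
From those, a_e — 5 in total.
No other element is forced above a_h by the given relations, so the count is 5.

5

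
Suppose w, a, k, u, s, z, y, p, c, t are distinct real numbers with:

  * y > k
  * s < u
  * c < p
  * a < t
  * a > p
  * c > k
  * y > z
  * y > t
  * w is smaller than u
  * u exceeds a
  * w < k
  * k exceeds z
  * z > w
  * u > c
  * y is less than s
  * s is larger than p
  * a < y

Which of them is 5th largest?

Piecing the relations together gives one ordering: w < z < k < c < p < a < t < y < s < u.
The 5th largest is a.

a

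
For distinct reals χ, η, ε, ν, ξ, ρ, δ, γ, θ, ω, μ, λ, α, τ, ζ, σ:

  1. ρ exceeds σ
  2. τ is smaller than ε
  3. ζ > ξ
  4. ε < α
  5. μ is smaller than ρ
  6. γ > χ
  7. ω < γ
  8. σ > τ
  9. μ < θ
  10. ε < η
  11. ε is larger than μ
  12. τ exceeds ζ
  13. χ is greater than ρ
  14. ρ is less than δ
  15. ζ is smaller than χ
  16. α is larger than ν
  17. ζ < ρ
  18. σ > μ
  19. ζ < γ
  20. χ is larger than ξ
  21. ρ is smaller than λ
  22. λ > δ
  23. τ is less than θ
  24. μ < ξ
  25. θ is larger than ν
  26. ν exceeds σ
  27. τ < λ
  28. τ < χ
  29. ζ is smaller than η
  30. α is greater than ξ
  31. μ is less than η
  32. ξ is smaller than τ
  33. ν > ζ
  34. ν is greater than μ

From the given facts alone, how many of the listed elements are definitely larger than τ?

The elements the relations force above τ are σ, ν, ε, α, ρ, δ, η, θ, χ, λ, γ — no chain reaches any other.
That is 11.

11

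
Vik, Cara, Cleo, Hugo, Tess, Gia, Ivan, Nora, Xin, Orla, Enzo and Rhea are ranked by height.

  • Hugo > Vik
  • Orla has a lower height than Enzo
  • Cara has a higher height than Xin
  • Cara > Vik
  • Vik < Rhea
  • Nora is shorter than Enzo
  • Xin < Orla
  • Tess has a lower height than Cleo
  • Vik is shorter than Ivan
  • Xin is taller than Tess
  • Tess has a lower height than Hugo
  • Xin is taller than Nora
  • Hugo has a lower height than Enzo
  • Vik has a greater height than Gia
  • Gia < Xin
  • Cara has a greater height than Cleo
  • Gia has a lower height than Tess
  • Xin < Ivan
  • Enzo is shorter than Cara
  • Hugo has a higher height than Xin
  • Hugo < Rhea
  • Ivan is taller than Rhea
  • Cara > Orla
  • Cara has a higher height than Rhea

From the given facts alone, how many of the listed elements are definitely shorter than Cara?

10

From Cara the given relations immediately reach Vik, Xin, Cleo, Rhea, Orla, Enzo.
From those, Gia, Tess, Nora, Hugo — 10 in total.
No other element is forced below Cara by the given relations, so the count is 10.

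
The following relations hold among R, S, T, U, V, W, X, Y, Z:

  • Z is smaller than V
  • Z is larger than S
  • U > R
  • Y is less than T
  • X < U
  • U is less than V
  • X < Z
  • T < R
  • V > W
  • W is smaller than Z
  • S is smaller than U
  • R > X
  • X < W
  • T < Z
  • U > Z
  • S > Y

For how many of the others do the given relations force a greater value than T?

4

Directly above T: R, Z.
One step further: U, V (4 so far).
No other element is forced above T by the given relations, so the count is 4.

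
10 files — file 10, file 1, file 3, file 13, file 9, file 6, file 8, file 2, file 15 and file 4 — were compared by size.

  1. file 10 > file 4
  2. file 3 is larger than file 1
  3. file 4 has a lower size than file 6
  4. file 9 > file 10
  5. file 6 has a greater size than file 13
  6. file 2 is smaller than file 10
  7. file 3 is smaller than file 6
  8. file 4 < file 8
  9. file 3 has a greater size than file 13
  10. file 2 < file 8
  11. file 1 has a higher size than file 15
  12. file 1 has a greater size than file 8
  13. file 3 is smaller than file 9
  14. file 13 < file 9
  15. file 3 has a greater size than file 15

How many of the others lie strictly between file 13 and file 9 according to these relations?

The relations place file 13 below file 9. An element lies strictly between them when it is forced above file 13 and also forced below file 9.
Above file 13: {file 3, file 6}. Below file 9: {file 15, file 4, file 2, file 8, file 10, file 1, file 3}.
Intersection: {file 3} — 1.

1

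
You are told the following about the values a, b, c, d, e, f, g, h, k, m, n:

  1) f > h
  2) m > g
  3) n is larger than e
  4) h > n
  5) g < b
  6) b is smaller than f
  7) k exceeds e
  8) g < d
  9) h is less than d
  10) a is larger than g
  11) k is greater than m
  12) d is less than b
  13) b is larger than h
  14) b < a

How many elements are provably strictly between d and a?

The relations place d below a. An element lies strictly between them when it is forced above d and also forced below a.
Above d: {b, f}. Below a: {e, g, n, h, b}.
Intersection: {b} — 1.

1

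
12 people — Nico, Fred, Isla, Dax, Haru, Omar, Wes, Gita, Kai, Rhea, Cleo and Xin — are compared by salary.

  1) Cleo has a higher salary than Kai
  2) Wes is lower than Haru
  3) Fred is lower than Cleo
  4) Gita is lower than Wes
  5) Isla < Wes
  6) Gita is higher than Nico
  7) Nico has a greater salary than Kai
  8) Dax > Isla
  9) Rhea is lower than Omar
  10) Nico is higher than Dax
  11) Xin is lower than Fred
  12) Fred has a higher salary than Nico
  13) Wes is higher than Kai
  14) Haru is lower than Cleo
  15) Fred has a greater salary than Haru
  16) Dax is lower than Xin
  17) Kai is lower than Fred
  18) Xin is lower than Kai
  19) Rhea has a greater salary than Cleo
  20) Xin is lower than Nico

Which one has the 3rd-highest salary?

Cleo

Chaining the given pairs: Isla < Dax < Xin < Kai < Nico < Gita < Wes < Haru < Fred < Cleo < Rhea < Omar.
The 3rd largest is Cleo.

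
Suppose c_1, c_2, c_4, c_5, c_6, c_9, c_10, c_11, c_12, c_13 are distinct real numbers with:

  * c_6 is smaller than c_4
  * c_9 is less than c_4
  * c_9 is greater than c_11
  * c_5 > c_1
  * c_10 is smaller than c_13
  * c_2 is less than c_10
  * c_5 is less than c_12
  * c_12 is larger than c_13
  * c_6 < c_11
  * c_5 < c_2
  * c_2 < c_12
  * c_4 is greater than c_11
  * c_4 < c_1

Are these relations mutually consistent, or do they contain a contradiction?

Every relation is compatible with c_6 < c_11 < c_9 < c_4 < c_1 < c_5 < c_2 < c_10 < c_13 < c_12; the set is consistent.

consistent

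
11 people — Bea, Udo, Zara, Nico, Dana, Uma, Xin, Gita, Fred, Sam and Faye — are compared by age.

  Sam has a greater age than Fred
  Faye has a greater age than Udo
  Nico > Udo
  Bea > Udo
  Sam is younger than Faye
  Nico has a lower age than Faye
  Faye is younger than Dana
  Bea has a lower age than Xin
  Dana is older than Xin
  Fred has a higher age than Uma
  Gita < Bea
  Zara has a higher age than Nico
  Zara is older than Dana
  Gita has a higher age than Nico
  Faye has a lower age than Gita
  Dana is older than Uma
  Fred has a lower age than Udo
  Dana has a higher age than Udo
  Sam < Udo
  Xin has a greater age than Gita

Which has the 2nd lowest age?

Piecing the relations together gives one ordering: Uma < Fred < Sam < Udo < Nico < Faye < Gita < Bea < Xin < Dana < Zara.
Counting 2 from the smallest end gives Fred.

Fred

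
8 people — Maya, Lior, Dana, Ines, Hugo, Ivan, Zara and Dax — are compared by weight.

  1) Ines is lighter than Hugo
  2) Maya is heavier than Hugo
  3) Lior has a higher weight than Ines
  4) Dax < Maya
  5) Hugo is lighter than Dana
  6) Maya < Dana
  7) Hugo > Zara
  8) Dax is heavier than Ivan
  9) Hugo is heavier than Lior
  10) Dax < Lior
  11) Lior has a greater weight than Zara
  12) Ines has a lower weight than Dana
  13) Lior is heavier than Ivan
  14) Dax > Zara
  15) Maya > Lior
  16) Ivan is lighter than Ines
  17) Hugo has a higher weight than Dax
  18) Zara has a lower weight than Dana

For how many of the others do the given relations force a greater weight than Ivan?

6

The elements the relations force above Ivan are Ines, Dax, Lior, Hugo, Maya, Dana — no chain reaches any other.
That is 6.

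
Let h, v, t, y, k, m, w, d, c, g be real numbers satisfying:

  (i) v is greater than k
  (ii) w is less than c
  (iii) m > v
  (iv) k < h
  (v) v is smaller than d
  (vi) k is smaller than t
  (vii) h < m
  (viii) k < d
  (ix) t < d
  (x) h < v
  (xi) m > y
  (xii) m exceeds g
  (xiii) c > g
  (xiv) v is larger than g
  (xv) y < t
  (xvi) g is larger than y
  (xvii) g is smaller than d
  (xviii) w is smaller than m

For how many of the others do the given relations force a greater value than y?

6

The elements the relations force above y are g, c, v, t, d, m — no chain reaches any other.
That is 6.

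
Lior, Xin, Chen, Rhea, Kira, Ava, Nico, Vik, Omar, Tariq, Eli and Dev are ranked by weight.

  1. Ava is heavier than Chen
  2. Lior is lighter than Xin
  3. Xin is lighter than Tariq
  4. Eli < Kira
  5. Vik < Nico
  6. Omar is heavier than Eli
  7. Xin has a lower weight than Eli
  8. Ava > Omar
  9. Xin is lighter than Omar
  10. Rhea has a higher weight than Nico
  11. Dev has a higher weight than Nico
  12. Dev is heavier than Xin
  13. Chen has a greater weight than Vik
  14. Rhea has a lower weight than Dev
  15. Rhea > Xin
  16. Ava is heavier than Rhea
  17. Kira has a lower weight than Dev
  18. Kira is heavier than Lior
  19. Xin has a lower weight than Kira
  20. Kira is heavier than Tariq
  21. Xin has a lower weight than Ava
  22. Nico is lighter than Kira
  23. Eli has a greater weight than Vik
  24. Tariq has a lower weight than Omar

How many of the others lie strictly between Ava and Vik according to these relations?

The relations place Vik below Ava. An element lies strictly between them when it is forced above Vik and also forced below Ava.
Above Vik: {Nico, Chen, Eli, Rhea, Omar, Kira, Dev}. Below Ava: {Lior, Xin, Nico, Chen, Eli, Rhea, Tariq, Omar}.
Intersection: {Nico, Chen, Eli, Rhea, Omar} — 5.

5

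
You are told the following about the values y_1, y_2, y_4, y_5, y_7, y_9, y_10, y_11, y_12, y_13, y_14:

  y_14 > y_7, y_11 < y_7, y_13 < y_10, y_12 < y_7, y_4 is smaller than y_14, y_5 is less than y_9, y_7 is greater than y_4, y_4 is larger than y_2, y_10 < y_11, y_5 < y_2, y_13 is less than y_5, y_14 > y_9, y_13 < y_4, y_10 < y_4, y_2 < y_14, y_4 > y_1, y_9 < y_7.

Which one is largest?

y_14

Chaining downward from y_14: directly below it, y_2, y_9, y_4, y_7; then y_13, y_1, y_5, y_10, y_11, y_12.
That covers every other element, and nothing is given above y_14, so y_14 is the largest.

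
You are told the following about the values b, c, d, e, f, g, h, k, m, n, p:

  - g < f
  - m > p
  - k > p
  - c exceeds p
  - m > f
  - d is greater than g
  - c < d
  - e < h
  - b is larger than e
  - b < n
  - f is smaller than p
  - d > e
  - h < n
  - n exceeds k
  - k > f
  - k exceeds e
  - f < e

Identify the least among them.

f is not least since g < f; p is not least since f < p; c is not least since p < c; e is not least since f < e; k is not least since f < k; h is not least since e < h; b is not least since e < b; n is not least since k < n; d is not least since e < d; m is not least since p < m.
Only g has nothing below it, so g is the least.

g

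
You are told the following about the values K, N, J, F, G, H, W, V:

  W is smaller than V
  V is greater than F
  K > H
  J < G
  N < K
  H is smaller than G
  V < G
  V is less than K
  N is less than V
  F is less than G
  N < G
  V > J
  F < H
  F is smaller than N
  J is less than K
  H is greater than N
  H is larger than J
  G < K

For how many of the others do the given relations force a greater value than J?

4

The elements the relations force above J are H, V, G, K — no chain reaches any other.
That is 4.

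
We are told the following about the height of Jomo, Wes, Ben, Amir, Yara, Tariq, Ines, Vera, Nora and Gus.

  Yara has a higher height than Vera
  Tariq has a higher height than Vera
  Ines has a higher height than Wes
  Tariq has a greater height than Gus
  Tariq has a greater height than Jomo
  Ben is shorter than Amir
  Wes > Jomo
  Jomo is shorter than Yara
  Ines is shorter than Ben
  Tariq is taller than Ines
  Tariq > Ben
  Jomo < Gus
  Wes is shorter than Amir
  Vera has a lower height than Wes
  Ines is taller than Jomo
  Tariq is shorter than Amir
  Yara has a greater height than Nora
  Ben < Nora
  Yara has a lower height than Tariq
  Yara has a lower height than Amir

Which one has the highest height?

Amir

Jomo is not greatest since Jomo < Wes; Vera is not greatest since Vera < Wes; Wes is not greatest since Wes < Ines; Ines is not greatest since Ines < Ben; Ben is not greatest since Ben < Amir; Nora is not greatest since Nora < Yara; Gus is not greatest since Gus < Tariq; Yara is not greatest since Yara < Amir; Tariq is not greatest since Tariq < Amir.
Only Amir has nothing above it, so Amir is the highest height.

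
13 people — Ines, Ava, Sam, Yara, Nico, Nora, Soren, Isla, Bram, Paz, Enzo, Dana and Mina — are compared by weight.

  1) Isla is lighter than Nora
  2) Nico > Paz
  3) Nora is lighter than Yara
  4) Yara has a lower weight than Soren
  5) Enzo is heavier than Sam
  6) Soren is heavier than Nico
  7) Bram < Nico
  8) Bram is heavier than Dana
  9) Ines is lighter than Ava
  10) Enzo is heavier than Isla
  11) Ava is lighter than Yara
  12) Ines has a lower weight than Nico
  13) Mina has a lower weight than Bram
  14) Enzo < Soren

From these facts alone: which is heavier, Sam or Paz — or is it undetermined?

undetermined

Following every chain through Sam: above Sam we get Enzo, Soren.
Paz is not reached, and no chain runs the other way from Paz to Sam.
So the given relations leave the order of Sam and Paz undetermined.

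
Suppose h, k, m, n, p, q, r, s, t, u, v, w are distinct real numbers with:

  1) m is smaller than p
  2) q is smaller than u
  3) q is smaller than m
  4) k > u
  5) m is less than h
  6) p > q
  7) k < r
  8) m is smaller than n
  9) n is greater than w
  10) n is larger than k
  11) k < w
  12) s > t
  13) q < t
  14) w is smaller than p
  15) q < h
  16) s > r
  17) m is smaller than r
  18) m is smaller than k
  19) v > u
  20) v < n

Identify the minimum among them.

q

t is not least since q < t; u is not least since q < u; m is not least since q < m; h is not least since m < h; k is not least since u < k; r is not least since k < r; w is not least since k < w; s is not least since r < s; v is not least since u < v; p is not least since m < p; n is not least since v < n.
Only q has nothing below it, so q is the minimum.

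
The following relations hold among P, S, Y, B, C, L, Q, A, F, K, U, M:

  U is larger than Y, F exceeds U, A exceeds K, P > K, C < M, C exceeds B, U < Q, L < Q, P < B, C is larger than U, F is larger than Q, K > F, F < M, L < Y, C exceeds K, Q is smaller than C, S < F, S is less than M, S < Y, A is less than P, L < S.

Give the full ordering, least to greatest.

Nothing is placed below L, so it is least; from there L < S; S < Y; Y < U; U < Q; Q < F; F < K; K < A; A < P; P < B; B < C; C < M, each given directly.

L < S < Y < U < Q < F < K < A < P < B < C < M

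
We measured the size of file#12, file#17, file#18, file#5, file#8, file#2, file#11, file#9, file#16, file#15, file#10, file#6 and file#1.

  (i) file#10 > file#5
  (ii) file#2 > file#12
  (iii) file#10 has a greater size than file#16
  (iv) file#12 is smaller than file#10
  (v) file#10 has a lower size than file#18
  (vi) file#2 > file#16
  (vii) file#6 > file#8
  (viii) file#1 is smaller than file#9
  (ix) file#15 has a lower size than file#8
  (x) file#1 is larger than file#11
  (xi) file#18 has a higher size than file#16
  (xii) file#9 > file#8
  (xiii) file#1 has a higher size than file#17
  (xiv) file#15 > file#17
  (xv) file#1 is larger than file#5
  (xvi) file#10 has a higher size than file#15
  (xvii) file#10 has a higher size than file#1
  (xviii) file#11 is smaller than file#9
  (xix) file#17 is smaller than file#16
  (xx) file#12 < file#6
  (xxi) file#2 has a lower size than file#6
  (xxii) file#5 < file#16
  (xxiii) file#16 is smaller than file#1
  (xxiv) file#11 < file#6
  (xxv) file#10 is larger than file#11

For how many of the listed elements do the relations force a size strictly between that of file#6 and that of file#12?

1

The relations place file#12 below file#6. An element lies strictly between them when it is forced above file#12 and also forced below file#6.
Above file#12: {file#2, file#10, file#18}. Below file#6: {file#5, file#11, file#17, file#16, file#15, file#8, file#2}.
Intersection: {file#2} — 1.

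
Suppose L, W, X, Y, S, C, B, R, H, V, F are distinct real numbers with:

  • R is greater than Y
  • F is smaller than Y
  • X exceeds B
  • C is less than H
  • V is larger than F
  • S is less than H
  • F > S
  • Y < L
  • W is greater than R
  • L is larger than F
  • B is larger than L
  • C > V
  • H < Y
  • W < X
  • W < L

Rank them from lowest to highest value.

S < F < V < C < H < Y < R < W < L < B < X

The consecutive links are each given: S < F; F < V; V < C; C < H; H < Y; Y < R; R < W; W < L; L < B; B < X.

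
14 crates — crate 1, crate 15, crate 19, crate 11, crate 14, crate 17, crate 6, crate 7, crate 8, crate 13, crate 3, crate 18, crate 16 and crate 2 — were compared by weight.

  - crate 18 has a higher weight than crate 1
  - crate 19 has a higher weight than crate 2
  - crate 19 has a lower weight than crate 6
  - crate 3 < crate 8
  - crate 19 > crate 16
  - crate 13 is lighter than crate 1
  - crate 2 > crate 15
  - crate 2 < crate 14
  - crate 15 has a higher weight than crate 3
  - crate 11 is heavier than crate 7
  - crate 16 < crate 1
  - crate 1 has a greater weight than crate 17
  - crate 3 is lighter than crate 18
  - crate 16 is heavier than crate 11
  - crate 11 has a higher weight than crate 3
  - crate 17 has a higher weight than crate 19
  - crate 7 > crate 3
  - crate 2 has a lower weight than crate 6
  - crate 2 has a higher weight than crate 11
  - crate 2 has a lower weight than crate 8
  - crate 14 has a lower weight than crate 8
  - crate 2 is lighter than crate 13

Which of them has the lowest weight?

Chaining upward from crate 3: directly above it, crate 7, crate 15, crate 11, crate 18, crate 8; then crate 2, crate 16; then crate 14, crate 19, crate 13, crate 1, crate 6; then crate 17.
That covers every other element, and nothing is given below crate 3, so crate 3 is the lowest weight.

crate 3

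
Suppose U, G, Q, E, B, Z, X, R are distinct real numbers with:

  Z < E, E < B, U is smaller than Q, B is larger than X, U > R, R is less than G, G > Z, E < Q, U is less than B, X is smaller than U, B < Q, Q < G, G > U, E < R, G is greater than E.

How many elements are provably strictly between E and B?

The relations place E below B. An element lies strictly between them when it is forced above E and also forced below B.
Above E: {R, U, Q, G}. Below B: {Z, R, X, U}.
Intersection: {R, U} — 2.

2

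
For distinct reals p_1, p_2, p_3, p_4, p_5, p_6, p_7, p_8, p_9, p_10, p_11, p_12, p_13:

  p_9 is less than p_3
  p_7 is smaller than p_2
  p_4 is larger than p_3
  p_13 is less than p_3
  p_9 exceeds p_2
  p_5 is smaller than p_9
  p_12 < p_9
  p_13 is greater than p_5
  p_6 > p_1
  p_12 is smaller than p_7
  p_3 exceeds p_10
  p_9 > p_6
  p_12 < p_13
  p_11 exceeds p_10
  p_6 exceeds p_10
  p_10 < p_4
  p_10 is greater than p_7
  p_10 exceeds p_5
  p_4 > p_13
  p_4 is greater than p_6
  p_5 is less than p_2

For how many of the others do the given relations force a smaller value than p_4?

The elements the relations force below p_4 are p_12, p_5, p_7, p_13, p_10, p_1, p_6, p_2, p_9, p_3 — no chain reaches any other.
That is 10.

10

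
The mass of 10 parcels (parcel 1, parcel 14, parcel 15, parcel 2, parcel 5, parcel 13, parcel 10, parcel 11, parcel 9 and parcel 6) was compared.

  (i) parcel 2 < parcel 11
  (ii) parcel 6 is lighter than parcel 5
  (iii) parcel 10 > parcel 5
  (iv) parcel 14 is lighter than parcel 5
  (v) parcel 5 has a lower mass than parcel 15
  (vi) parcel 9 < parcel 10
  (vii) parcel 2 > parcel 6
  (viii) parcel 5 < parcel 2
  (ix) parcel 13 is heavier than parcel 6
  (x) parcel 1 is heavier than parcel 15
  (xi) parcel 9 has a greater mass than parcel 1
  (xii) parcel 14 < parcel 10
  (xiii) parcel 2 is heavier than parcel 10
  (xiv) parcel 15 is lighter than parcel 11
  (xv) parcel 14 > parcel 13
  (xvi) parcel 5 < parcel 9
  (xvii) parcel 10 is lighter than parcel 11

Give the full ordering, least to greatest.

parcel 6 < parcel 13 < parcel 14 < parcel 5 < parcel 15 < parcel 1 < parcel 9 < parcel 10 < parcel 2 < parcel 11

Each adjacent pair is fixed by a given relation: parcel 6 < parcel 13; parcel 13 < parcel 14; parcel 14 < parcel 5; parcel 5 < parcel 15; parcel 15 < parcel 1; parcel 1 < parcel 9; parcel 9 < parcel 10; parcel 10 < parcel 2; parcel 2 < parcel 11. Chaining them end to end gives the full order.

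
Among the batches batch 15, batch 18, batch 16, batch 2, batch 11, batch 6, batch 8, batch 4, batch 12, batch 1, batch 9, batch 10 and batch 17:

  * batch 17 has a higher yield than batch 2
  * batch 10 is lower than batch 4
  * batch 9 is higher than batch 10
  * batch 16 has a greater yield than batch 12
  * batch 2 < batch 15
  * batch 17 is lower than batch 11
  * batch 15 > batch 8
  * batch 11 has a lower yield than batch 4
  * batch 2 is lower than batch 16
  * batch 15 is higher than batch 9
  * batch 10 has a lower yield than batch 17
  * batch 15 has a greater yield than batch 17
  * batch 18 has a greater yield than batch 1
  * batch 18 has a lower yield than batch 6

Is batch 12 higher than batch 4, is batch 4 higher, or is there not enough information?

Following every chain through batch 12: above batch 12 we get batch 16.
batch 4 is not reached, and no chain runs the other way from batch 4 to batch 12.
So the given relations leave the order of batch 12 and batch 4 undetermined.

undetermined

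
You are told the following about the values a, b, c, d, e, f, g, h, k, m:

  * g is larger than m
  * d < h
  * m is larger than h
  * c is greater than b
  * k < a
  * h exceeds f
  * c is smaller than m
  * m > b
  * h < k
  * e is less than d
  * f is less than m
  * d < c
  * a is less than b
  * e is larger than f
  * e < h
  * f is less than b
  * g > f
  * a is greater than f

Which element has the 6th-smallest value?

Piecing the relations together gives one ordering: f < e < d < h < k < a < b < c < m < g.
The 6th smallest is a.

a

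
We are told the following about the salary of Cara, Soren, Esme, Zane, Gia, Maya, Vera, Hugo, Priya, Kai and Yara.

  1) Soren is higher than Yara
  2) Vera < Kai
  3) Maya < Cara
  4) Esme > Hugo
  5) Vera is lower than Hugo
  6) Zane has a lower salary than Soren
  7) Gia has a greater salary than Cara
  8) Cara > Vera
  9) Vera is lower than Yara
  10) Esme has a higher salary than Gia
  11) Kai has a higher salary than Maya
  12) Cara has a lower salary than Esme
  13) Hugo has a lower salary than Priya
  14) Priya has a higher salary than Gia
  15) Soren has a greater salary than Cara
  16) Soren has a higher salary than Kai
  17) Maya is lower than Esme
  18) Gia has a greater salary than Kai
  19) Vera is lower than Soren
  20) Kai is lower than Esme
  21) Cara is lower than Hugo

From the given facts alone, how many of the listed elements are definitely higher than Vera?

The elements the relations force above Vera are Kai, Cara, Yara, Hugo, Gia, Esme, Priya, Soren — no chain reaches any other.
That is 8.

8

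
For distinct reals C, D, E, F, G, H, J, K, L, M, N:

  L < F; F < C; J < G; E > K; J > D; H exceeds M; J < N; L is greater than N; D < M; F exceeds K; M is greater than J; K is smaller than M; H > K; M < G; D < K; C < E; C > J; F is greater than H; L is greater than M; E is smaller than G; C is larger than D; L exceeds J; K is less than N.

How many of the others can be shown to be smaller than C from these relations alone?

Directly below C: D, J, F.
One step further: K, H, L (6 so far).
One step further: N, M (8 so far).
Nothing else is reachable below C; 8 in all.

8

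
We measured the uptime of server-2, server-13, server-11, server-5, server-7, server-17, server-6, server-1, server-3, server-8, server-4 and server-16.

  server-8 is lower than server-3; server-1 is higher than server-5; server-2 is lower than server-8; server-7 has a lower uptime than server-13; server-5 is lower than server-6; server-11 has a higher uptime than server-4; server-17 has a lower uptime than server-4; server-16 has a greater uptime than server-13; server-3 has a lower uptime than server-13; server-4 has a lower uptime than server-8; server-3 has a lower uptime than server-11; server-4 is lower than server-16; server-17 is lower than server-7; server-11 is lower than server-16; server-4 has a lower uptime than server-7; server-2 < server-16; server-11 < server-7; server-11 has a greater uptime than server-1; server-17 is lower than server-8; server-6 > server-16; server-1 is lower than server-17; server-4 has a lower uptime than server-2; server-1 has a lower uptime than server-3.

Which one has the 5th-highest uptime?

server-11

Chaining the given pairs: server-5 < server-1 < server-17 < server-4 < server-2 < server-8 < server-3 < server-11 < server-7 < server-13 < server-16 < server-6.
The 5th largest is server-11.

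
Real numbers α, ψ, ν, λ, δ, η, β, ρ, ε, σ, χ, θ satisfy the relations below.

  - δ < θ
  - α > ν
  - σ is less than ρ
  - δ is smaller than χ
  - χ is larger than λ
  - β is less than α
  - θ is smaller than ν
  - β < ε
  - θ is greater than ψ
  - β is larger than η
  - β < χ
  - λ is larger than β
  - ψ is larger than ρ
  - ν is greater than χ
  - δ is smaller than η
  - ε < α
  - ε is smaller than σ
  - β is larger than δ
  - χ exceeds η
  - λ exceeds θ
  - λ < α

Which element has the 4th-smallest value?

Chaining the given pairs: δ < η < β < ε < σ < ρ < ψ < θ < λ < χ < ν < α.
Counting 4 from the smallest end gives ε.

ε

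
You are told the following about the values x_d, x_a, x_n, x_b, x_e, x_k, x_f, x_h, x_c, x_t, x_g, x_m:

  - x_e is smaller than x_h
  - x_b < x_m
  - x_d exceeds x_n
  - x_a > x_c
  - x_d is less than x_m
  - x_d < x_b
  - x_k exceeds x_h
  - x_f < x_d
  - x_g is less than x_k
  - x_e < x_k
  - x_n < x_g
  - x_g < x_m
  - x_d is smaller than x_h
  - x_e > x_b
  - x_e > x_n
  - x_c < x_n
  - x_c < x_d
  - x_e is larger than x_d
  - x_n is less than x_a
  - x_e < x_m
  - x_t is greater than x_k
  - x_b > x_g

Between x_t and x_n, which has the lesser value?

x_n

Link the given pairs in sequence: x_n < x_d; x_d < x_b; x_b < x_e; x_e < x_h; x_h < x_k; x_k < x_t.
Chaining these gives x_n < x_d < x_b < x_e < x_h < x_k < x_t.
So x_n < x_t; x_n is the smaller of the two.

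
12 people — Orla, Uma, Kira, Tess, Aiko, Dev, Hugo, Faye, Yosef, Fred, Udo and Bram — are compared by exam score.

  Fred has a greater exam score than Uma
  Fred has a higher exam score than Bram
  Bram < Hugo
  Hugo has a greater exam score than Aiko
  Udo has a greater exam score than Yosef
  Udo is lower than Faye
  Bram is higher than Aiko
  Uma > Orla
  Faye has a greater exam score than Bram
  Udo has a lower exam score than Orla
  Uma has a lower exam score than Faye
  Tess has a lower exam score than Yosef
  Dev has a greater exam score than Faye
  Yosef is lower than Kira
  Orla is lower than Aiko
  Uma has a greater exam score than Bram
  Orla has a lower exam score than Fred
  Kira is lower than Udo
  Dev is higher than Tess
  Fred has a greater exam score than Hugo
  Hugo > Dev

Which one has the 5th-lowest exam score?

Piecing the relations together gives one ordering: Tess < Yosef < Kira < Udo < Orla < Aiko < Bram < Uma < Faye < Dev < Hugo < Fred.
Counting 5 from the smallest end gives Orla.

Orla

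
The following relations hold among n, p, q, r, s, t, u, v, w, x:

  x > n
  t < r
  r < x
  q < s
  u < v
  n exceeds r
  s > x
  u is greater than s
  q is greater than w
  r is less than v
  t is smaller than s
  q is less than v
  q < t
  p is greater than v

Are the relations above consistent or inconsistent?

consistent

The single ordering w < q < t < r < n < x < s < u < v < p satisfies every listed relation, so no contradiction arises.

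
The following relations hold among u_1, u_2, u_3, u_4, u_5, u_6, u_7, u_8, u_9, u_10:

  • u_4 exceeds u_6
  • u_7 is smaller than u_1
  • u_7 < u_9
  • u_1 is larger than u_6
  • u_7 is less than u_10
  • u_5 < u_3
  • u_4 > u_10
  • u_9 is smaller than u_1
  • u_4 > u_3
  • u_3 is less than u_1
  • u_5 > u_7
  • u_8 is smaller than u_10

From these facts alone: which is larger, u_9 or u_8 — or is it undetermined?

undetermined

Following every chain through u_9: above u_9 we get u_1; below u_9 we get u_7.
u_8 is not reached, and no chain runs the other way from u_8 to u_9.
So the given relations leave the order of u_9 and u_8 undetermined.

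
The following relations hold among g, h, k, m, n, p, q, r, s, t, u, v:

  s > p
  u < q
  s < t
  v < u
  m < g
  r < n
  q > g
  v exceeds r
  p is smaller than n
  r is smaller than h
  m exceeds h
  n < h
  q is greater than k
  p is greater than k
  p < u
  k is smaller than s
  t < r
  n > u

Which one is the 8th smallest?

n

Chaining the given pairs: k < p < s < t < r < v < u < n < h < m < g < q.
The 8th smallest is n.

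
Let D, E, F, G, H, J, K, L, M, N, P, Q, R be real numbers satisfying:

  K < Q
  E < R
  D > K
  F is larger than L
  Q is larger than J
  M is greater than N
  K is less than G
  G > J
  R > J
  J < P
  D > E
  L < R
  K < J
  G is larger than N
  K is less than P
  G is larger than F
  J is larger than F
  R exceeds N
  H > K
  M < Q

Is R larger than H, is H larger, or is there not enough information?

Following every chain through H: below H we get K.
R is not reached, and no chain runs the other way from R to H.
So the given relations leave the order of H and R undetermined.

undetermined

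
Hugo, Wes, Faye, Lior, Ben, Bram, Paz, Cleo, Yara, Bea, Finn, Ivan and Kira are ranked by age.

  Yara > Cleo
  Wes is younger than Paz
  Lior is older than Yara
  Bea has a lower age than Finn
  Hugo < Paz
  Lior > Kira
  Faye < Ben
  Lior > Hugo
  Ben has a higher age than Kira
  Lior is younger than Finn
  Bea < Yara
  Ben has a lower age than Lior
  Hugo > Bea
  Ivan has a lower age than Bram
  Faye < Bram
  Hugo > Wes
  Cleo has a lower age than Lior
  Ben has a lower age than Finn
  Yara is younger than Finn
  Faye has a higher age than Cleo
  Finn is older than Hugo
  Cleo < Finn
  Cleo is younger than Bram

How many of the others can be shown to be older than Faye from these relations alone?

4

Directly above Faye: Ben, Bram.
One step further: Lior, Finn (4 so far).
Nothing else is reachable above Faye; 4 in all.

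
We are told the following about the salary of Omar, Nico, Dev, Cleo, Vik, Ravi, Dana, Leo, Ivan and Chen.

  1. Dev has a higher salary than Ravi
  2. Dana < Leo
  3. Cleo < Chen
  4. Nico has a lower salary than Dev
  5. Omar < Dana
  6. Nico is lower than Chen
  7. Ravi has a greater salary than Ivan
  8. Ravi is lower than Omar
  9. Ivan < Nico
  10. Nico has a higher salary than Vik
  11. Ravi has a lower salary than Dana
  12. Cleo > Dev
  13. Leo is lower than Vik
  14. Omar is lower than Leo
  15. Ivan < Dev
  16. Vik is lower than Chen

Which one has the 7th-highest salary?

Dana

Chaining the given pairs: Ivan < Ravi < Omar < Dana < Leo < Vik < Nico < Dev < Cleo < Chen.
The 7th largest is Dana.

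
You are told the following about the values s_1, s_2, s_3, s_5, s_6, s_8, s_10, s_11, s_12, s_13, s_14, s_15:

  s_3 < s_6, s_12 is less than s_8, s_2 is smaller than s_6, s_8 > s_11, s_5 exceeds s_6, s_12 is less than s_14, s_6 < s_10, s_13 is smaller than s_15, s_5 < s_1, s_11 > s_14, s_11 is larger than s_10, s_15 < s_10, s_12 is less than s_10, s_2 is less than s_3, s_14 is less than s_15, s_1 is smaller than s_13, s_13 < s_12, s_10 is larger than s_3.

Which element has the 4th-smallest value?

s_5

The consecutive relations fix a unique order: s_2 < s_3 < s_6 < s_5 < s_1 < s_13 < s_12 < s_14 < s_15 < s_10 < s_11 < s_8.
Counting 4 from the smallest end gives s_5.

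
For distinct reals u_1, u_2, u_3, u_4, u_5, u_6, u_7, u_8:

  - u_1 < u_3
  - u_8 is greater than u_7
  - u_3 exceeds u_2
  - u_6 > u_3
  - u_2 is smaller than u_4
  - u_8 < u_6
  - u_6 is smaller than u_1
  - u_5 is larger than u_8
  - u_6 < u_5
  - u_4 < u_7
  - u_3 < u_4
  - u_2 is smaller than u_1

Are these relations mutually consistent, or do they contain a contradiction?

We have u_6 < u_1 stated directly, yet also u_1 < u_3 < u_4 < u_7 < u_8 < u_6 by chaining the others — so u_1 < u_6. Contradiction.

inconsistent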